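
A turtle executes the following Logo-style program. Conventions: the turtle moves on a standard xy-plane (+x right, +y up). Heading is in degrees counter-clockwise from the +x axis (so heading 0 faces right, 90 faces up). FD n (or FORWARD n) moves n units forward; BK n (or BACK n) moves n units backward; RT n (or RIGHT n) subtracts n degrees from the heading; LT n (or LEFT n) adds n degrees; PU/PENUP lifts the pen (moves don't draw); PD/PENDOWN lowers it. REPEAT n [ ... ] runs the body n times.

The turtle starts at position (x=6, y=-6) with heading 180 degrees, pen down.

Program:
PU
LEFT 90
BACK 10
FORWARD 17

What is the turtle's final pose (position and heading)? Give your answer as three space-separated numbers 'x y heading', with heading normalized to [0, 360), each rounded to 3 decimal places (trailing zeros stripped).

Executing turtle program step by step:
Start: pos=(6,-6), heading=180, pen down
PU: pen up
LT 90: heading 180 -> 270
BK 10: (6,-6) -> (6,4) [heading=270, move]
FD 17: (6,4) -> (6,-13) [heading=270, move]
Final: pos=(6,-13), heading=270, 0 segment(s) drawn

Answer: 6 -13 270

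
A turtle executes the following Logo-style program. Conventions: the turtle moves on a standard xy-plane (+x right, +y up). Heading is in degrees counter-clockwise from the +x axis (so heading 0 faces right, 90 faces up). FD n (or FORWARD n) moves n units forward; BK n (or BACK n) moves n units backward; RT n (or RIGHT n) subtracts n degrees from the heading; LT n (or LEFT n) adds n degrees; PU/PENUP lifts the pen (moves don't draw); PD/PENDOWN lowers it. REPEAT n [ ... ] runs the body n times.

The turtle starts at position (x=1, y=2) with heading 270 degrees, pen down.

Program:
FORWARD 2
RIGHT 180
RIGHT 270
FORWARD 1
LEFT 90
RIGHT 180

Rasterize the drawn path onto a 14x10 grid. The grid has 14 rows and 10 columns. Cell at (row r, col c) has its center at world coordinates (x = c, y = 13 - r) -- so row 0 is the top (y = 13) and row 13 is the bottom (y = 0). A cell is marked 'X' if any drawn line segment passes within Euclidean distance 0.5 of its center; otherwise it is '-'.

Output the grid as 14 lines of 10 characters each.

Segment 0: (1,2) -> (1,0)
Segment 1: (1,0) -> (-0,-0)

Answer: ----------
----------
----------
----------
----------
----------
----------
----------
----------
----------
----------
-X--------
-X--------
XX--------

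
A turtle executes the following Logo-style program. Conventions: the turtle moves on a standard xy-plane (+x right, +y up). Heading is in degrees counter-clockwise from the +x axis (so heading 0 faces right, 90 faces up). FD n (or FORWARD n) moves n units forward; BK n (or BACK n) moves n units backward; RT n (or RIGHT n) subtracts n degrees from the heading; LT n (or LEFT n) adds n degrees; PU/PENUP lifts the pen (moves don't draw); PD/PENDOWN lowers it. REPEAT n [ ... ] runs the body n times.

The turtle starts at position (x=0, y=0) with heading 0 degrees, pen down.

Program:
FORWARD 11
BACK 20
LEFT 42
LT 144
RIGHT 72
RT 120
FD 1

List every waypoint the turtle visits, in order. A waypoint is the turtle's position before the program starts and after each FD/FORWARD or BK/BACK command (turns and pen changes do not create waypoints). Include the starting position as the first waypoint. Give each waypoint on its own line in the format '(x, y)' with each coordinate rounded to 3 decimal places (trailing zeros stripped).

Executing turtle program step by step:
Start: pos=(0,0), heading=0, pen down
FD 11: (0,0) -> (11,0) [heading=0, draw]
BK 20: (11,0) -> (-9,0) [heading=0, draw]
LT 42: heading 0 -> 42
LT 144: heading 42 -> 186
RT 72: heading 186 -> 114
RT 120: heading 114 -> 354
FD 1: (-9,0) -> (-8.005,-0.105) [heading=354, draw]
Final: pos=(-8.005,-0.105), heading=354, 3 segment(s) drawn
Waypoints (4 total):
(0, 0)
(11, 0)
(-9, 0)
(-8.005, -0.105)

Answer: (0, 0)
(11, 0)
(-9, 0)
(-8.005, -0.105)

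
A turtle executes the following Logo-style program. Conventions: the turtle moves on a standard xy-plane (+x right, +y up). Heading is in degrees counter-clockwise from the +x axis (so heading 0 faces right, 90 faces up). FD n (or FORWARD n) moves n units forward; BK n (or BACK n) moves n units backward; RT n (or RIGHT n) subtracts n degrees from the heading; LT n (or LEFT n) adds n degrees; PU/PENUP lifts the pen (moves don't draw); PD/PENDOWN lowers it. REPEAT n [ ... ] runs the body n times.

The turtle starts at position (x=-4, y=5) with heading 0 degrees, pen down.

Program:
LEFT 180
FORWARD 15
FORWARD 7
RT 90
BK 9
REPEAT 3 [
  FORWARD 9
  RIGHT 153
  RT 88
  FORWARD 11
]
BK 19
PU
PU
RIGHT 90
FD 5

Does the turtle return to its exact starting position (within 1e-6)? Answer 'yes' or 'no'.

Executing turtle program step by step:
Start: pos=(-4,5), heading=0, pen down
LT 180: heading 0 -> 180
FD 15: (-4,5) -> (-19,5) [heading=180, draw]
FD 7: (-19,5) -> (-26,5) [heading=180, draw]
RT 90: heading 180 -> 90
BK 9: (-26,5) -> (-26,-4) [heading=90, draw]
REPEAT 3 [
  -- iteration 1/3 --
  FD 9: (-26,-4) -> (-26,5) [heading=90, draw]
  RT 153: heading 90 -> 297
  RT 88: heading 297 -> 209
  FD 11: (-26,5) -> (-35.621,-0.333) [heading=209, draw]
  -- iteration 2/3 --
  FD 9: (-35.621,-0.333) -> (-43.492,-4.696) [heading=209, draw]
  RT 153: heading 209 -> 56
  RT 88: heading 56 -> 328
  FD 11: (-43.492,-4.696) -> (-34.164,-10.525) [heading=328, draw]
  -- iteration 3/3 --
  FD 9: (-34.164,-10.525) -> (-26.531,-15.295) [heading=328, draw]
  RT 153: heading 328 -> 175
  RT 88: heading 175 -> 87
  FD 11: (-26.531,-15.295) -> (-25.956,-4.31) [heading=87, draw]
]
BK 19: (-25.956,-4.31) -> (-26.95,-23.284) [heading=87, draw]
PU: pen up
PU: pen up
RT 90: heading 87 -> 357
FD 5: (-26.95,-23.284) -> (-21.957,-23.545) [heading=357, move]
Final: pos=(-21.957,-23.545), heading=357, 10 segment(s) drawn

Start position: (-4, 5)
Final position: (-21.957, -23.545)
Distance = 33.724; >= 1e-6 -> NOT closed

Answer: no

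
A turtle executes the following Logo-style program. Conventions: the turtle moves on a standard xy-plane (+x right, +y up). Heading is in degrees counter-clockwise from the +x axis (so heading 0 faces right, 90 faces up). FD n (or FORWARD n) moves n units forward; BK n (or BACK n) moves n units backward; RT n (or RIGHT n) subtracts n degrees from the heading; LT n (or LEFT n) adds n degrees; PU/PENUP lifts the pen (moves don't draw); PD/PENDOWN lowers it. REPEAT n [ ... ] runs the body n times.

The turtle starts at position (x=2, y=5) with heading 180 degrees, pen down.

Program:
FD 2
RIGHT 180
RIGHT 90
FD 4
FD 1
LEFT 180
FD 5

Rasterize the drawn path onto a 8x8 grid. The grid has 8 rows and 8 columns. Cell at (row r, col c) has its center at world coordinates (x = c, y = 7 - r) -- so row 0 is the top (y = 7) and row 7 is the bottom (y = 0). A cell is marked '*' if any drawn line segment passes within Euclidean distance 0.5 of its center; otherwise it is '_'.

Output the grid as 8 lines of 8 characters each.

Answer: ________
________
***_____
*_______
*_______
*_______
*_______
*_______

Derivation:
Segment 0: (2,5) -> (0,5)
Segment 1: (0,5) -> (0,1)
Segment 2: (0,1) -> (0,0)
Segment 3: (0,0) -> (0,5)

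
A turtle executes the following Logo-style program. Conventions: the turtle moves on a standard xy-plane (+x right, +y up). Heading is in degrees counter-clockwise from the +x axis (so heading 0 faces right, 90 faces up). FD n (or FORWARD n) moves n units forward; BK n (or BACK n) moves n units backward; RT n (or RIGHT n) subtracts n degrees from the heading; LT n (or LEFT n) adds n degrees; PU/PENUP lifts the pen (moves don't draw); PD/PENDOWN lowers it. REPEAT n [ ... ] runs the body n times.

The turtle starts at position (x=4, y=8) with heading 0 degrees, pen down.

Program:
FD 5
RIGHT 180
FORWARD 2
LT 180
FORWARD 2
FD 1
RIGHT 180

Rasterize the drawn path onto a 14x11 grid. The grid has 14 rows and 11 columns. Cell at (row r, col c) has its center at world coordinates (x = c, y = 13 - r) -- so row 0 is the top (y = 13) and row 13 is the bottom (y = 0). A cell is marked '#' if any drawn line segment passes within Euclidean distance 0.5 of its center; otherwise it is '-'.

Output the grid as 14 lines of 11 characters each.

Segment 0: (4,8) -> (9,8)
Segment 1: (9,8) -> (7,8)
Segment 2: (7,8) -> (9,8)
Segment 3: (9,8) -> (10,8)

Answer: -----------
-----------
-----------
-----------
-----------
----#######
-----------
-----------
-----------
-----------
-----------
-----------
-----------
-----------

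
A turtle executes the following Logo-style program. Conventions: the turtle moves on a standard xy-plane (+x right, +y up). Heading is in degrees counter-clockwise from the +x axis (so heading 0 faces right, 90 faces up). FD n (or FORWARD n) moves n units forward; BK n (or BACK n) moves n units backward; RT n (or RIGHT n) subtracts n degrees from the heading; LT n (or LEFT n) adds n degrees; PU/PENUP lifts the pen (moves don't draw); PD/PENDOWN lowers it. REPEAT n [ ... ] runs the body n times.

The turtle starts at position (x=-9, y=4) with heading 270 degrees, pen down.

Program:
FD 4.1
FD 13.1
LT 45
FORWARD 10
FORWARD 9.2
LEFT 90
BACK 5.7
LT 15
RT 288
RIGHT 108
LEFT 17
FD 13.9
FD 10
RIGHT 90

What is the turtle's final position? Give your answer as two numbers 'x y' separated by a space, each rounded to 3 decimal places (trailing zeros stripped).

Executing turtle program step by step:
Start: pos=(-9,4), heading=270, pen down
FD 4.1: (-9,4) -> (-9,-0.1) [heading=270, draw]
FD 13.1: (-9,-0.1) -> (-9,-13.2) [heading=270, draw]
LT 45: heading 270 -> 315
FD 10: (-9,-13.2) -> (-1.929,-20.271) [heading=315, draw]
FD 9.2: (-1.929,-20.271) -> (4.576,-26.776) [heading=315, draw]
LT 90: heading 315 -> 45
BK 5.7: (4.576,-26.776) -> (0.546,-30.807) [heading=45, draw]
LT 15: heading 45 -> 60
RT 288: heading 60 -> 132
RT 108: heading 132 -> 24
LT 17: heading 24 -> 41
FD 13.9: (0.546,-30.807) -> (11.036,-21.688) [heading=41, draw]
FD 10: (11.036,-21.688) -> (18.584,-15.127) [heading=41, draw]
RT 90: heading 41 -> 311
Final: pos=(18.584,-15.127), heading=311, 7 segment(s) drawn

Answer: 18.584 -15.127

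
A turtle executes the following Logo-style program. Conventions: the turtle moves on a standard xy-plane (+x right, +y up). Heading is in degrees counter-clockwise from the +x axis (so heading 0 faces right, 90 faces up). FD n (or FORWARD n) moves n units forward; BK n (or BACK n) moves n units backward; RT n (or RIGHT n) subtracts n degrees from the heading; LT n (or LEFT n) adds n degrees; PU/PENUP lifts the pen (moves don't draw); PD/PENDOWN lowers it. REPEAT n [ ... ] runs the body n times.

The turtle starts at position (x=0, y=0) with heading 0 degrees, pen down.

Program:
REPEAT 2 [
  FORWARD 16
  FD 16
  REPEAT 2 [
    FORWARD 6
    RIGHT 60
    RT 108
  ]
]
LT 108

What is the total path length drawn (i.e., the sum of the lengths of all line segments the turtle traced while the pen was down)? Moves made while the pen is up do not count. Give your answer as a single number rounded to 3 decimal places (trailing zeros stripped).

Answer: 88

Derivation:
Executing turtle program step by step:
Start: pos=(0,0), heading=0, pen down
REPEAT 2 [
  -- iteration 1/2 --
  FD 16: (0,0) -> (16,0) [heading=0, draw]
  FD 16: (16,0) -> (32,0) [heading=0, draw]
  REPEAT 2 [
    -- iteration 1/2 --
    FD 6: (32,0) -> (38,0) [heading=0, draw]
    RT 60: heading 0 -> 300
    RT 108: heading 300 -> 192
    -- iteration 2/2 --
    FD 6: (38,0) -> (32.131,-1.247) [heading=192, draw]
    RT 60: heading 192 -> 132
    RT 108: heading 132 -> 24
  ]
  -- iteration 2/2 --
  FD 16: (32.131,-1.247) -> (46.748,5.26) [heading=24, draw]
  FD 16: (46.748,5.26) -> (61.365,11.768) [heading=24, draw]
  REPEAT 2 [
    -- iteration 1/2 --
    FD 6: (61.365,11.768) -> (66.846,14.209) [heading=24, draw]
    RT 60: heading 24 -> 324
    RT 108: heading 324 -> 216
    -- iteration 2/2 --
    FD 6: (66.846,14.209) -> (61.992,10.682) [heading=216, draw]
    RT 60: heading 216 -> 156
    RT 108: heading 156 -> 48
  ]
]
LT 108: heading 48 -> 156
Final: pos=(61.992,10.682), heading=156, 8 segment(s) drawn

Segment lengths:
  seg 1: (0,0) -> (16,0), length = 16
  seg 2: (16,0) -> (32,0), length = 16
  seg 3: (32,0) -> (38,0), length = 6
  seg 4: (38,0) -> (32.131,-1.247), length = 6
  seg 5: (32.131,-1.247) -> (46.748,5.26), length = 16
  seg 6: (46.748,5.26) -> (61.365,11.768), length = 16
  seg 7: (61.365,11.768) -> (66.846,14.209), length = 6
  seg 8: (66.846,14.209) -> (61.992,10.682), length = 6
Total = 88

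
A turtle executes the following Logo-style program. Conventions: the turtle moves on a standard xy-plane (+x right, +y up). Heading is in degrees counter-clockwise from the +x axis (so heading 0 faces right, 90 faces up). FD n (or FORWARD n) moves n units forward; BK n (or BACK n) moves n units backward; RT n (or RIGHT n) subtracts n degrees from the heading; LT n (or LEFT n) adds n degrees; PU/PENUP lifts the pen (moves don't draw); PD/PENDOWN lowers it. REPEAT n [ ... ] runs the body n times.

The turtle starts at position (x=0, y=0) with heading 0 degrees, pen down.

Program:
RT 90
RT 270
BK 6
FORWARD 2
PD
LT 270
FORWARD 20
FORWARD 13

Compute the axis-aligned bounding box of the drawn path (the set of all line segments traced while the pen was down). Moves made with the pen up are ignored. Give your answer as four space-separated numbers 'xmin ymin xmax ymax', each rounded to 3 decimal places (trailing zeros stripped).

Executing turtle program step by step:
Start: pos=(0,0), heading=0, pen down
RT 90: heading 0 -> 270
RT 270: heading 270 -> 0
BK 6: (0,0) -> (-6,0) [heading=0, draw]
FD 2: (-6,0) -> (-4,0) [heading=0, draw]
PD: pen down
LT 270: heading 0 -> 270
FD 20: (-4,0) -> (-4,-20) [heading=270, draw]
FD 13: (-4,-20) -> (-4,-33) [heading=270, draw]
Final: pos=(-4,-33), heading=270, 4 segment(s) drawn

Segment endpoints: x in {-6, -4, -4, -4, 0}, y in {-33, -20, 0, 0, 0}
xmin=-6, ymin=-33, xmax=0, ymax=0

Answer: -6 -33 0 0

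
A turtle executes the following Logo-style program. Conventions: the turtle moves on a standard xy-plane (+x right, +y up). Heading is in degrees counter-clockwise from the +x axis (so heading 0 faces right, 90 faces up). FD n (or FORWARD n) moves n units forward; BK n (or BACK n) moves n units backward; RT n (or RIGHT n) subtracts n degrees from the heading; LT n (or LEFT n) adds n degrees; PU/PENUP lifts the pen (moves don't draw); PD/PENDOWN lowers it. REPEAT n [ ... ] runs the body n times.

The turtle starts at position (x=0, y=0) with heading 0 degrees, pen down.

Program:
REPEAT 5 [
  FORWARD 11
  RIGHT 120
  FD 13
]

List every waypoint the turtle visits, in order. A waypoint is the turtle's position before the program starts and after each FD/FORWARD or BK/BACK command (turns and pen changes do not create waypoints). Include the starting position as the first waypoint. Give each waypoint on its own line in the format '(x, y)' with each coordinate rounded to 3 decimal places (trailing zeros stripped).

Answer: (0, 0)
(11, 0)
(4.5, -11.258)
(-1, -20.785)
(-7.5, -9.526)
(-13, 0)
(0, 0)
(11, 0)
(4.5, -11.258)
(-1, -20.785)
(-7.5, -9.526)

Derivation:
Executing turtle program step by step:
Start: pos=(0,0), heading=0, pen down
REPEAT 5 [
  -- iteration 1/5 --
  FD 11: (0,0) -> (11,0) [heading=0, draw]
  RT 120: heading 0 -> 240
  FD 13: (11,0) -> (4.5,-11.258) [heading=240, draw]
  -- iteration 2/5 --
  FD 11: (4.5,-11.258) -> (-1,-20.785) [heading=240, draw]
  RT 120: heading 240 -> 120
  FD 13: (-1,-20.785) -> (-7.5,-9.526) [heading=120, draw]
  -- iteration 3/5 --
  FD 11: (-7.5,-9.526) -> (-13,0) [heading=120, draw]
  RT 120: heading 120 -> 0
  FD 13: (-13,0) -> (0,0) [heading=0, draw]
  -- iteration 4/5 --
  FD 11: (0,0) -> (11,0) [heading=0, draw]
  RT 120: heading 0 -> 240
  FD 13: (11,0) -> (4.5,-11.258) [heading=240, draw]
  -- iteration 5/5 --
  FD 11: (4.5,-11.258) -> (-1,-20.785) [heading=240, draw]
  RT 120: heading 240 -> 120
  FD 13: (-1,-20.785) -> (-7.5,-9.526) [heading=120, draw]
]
Final: pos=(-7.5,-9.526), heading=120, 10 segment(s) drawn
Waypoints (11 total):
(0, 0)
(11, 0)
(4.5, -11.258)
(-1, -20.785)
(-7.5, -9.526)
(-13, 0)
(0, 0)
(11, 0)
(4.5, -11.258)
(-1, -20.785)
(-7.5, -9.526)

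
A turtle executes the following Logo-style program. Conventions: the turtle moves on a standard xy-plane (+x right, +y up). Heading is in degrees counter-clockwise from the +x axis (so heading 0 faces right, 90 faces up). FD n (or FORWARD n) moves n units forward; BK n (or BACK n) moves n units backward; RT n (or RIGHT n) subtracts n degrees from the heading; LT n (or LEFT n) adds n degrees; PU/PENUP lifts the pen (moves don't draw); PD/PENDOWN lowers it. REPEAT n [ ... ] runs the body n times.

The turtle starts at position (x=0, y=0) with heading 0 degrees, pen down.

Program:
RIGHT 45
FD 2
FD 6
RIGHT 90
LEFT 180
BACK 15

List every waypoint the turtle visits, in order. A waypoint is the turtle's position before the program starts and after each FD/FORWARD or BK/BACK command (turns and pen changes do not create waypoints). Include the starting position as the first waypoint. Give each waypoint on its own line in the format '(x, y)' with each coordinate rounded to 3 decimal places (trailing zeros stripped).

Answer: (0, 0)
(1.414, -1.414)
(5.657, -5.657)
(-4.95, -16.263)

Derivation:
Executing turtle program step by step:
Start: pos=(0,0), heading=0, pen down
RT 45: heading 0 -> 315
FD 2: (0,0) -> (1.414,-1.414) [heading=315, draw]
FD 6: (1.414,-1.414) -> (5.657,-5.657) [heading=315, draw]
RT 90: heading 315 -> 225
LT 180: heading 225 -> 45
BK 15: (5.657,-5.657) -> (-4.95,-16.263) [heading=45, draw]
Final: pos=(-4.95,-16.263), heading=45, 3 segment(s) drawn
Waypoints (4 total):
(0, 0)
(1.414, -1.414)
(5.657, -5.657)
(-4.95, -16.263)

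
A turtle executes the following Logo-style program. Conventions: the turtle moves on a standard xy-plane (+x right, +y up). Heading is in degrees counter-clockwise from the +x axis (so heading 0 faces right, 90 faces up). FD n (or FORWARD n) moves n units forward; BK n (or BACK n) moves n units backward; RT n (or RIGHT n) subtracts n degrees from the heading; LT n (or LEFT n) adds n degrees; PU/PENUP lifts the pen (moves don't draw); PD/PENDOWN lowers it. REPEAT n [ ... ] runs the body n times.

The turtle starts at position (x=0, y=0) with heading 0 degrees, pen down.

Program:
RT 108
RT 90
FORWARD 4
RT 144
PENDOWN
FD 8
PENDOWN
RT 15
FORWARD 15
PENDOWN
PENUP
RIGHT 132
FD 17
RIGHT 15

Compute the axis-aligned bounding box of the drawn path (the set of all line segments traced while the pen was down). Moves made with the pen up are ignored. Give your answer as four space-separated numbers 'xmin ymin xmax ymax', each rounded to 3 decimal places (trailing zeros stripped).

Answer: -3.804 0 18.784 4.493

Derivation:
Executing turtle program step by step:
Start: pos=(0,0), heading=0, pen down
RT 108: heading 0 -> 252
RT 90: heading 252 -> 162
FD 4: (0,0) -> (-3.804,1.236) [heading=162, draw]
RT 144: heading 162 -> 18
PD: pen down
FD 8: (-3.804,1.236) -> (3.804,3.708) [heading=18, draw]
PD: pen down
RT 15: heading 18 -> 3
FD 15: (3.804,3.708) -> (18.784,4.493) [heading=3, draw]
PD: pen down
PU: pen up
RT 132: heading 3 -> 231
FD 17: (18.784,4.493) -> (8.085,-8.718) [heading=231, move]
RT 15: heading 231 -> 216
Final: pos=(8.085,-8.718), heading=216, 3 segment(s) drawn

Segment endpoints: x in {-3.804, 0, 3.804, 18.784}, y in {0, 1.236, 3.708, 4.493}
xmin=-3.804, ymin=0, xmax=18.784, ymax=4.493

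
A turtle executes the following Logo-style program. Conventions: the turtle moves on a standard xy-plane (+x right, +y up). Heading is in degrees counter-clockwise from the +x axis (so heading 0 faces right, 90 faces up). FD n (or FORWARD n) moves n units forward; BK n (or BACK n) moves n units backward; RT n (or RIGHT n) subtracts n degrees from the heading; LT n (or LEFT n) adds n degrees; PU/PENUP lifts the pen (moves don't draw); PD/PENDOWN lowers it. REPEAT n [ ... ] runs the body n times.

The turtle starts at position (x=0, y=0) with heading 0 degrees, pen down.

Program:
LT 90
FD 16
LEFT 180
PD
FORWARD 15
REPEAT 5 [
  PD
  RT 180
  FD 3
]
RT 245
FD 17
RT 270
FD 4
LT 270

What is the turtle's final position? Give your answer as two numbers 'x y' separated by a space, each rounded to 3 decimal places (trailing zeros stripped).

Answer: -13.717 -6.81

Derivation:
Executing turtle program step by step:
Start: pos=(0,0), heading=0, pen down
LT 90: heading 0 -> 90
FD 16: (0,0) -> (0,16) [heading=90, draw]
LT 180: heading 90 -> 270
PD: pen down
FD 15: (0,16) -> (0,1) [heading=270, draw]
REPEAT 5 [
  -- iteration 1/5 --
  PD: pen down
  RT 180: heading 270 -> 90
  FD 3: (0,1) -> (0,4) [heading=90, draw]
  -- iteration 2/5 --
  PD: pen down
  RT 180: heading 90 -> 270
  FD 3: (0,4) -> (0,1) [heading=270, draw]
  -- iteration 3/5 --
  PD: pen down
  RT 180: heading 270 -> 90
  FD 3: (0,1) -> (0,4) [heading=90, draw]
  -- iteration 4/5 --
  PD: pen down
  RT 180: heading 90 -> 270
  FD 3: (0,4) -> (0,1) [heading=270, draw]
  -- iteration 5/5 --
  PD: pen down
  RT 180: heading 270 -> 90
  FD 3: (0,1) -> (0,4) [heading=90, draw]
]
RT 245: heading 90 -> 205
FD 17: (0,4) -> (-15.407,-3.185) [heading=205, draw]
RT 270: heading 205 -> 295
FD 4: (-15.407,-3.185) -> (-13.717,-6.81) [heading=295, draw]
LT 270: heading 295 -> 205
Final: pos=(-13.717,-6.81), heading=205, 9 segment(s) drawn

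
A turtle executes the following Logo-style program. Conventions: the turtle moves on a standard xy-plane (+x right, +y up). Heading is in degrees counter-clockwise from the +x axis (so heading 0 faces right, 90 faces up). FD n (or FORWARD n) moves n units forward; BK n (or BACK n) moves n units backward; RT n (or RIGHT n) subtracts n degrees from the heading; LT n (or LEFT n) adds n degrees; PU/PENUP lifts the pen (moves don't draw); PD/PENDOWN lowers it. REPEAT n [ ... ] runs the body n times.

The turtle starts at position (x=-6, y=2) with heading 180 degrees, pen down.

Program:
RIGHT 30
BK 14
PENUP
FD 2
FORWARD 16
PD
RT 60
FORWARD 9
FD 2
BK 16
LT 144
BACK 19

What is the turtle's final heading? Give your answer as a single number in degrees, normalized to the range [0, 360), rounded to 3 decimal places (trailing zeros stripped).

Answer: 234

Derivation:
Executing turtle program step by step:
Start: pos=(-6,2), heading=180, pen down
RT 30: heading 180 -> 150
BK 14: (-6,2) -> (6.124,-5) [heading=150, draw]
PU: pen up
FD 2: (6.124,-5) -> (4.392,-4) [heading=150, move]
FD 16: (4.392,-4) -> (-9.464,4) [heading=150, move]
PD: pen down
RT 60: heading 150 -> 90
FD 9: (-9.464,4) -> (-9.464,13) [heading=90, draw]
FD 2: (-9.464,13) -> (-9.464,15) [heading=90, draw]
BK 16: (-9.464,15) -> (-9.464,-1) [heading=90, draw]
LT 144: heading 90 -> 234
BK 19: (-9.464,-1) -> (1.704,14.371) [heading=234, draw]
Final: pos=(1.704,14.371), heading=234, 5 segment(s) drawn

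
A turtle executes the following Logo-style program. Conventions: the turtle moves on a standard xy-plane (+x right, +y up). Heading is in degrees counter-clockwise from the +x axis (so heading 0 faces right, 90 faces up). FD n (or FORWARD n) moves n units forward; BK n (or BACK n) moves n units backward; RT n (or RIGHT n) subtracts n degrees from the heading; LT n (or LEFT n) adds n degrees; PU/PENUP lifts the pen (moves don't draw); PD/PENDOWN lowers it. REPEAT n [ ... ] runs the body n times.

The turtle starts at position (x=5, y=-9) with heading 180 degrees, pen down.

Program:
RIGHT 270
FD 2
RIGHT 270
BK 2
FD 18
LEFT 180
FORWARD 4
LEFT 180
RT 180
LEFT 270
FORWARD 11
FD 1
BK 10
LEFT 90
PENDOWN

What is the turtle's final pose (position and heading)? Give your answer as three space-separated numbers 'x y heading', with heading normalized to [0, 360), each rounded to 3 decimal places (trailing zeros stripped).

Executing turtle program step by step:
Start: pos=(5,-9), heading=180, pen down
RT 270: heading 180 -> 270
FD 2: (5,-9) -> (5,-11) [heading=270, draw]
RT 270: heading 270 -> 0
BK 2: (5,-11) -> (3,-11) [heading=0, draw]
FD 18: (3,-11) -> (21,-11) [heading=0, draw]
LT 180: heading 0 -> 180
FD 4: (21,-11) -> (17,-11) [heading=180, draw]
LT 180: heading 180 -> 0
RT 180: heading 0 -> 180
LT 270: heading 180 -> 90
FD 11: (17,-11) -> (17,0) [heading=90, draw]
FD 1: (17,0) -> (17,1) [heading=90, draw]
BK 10: (17,1) -> (17,-9) [heading=90, draw]
LT 90: heading 90 -> 180
PD: pen down
Final: pos=(17,-9), heading=180, 7 segment(s) drawn

Answer: 17 -9 180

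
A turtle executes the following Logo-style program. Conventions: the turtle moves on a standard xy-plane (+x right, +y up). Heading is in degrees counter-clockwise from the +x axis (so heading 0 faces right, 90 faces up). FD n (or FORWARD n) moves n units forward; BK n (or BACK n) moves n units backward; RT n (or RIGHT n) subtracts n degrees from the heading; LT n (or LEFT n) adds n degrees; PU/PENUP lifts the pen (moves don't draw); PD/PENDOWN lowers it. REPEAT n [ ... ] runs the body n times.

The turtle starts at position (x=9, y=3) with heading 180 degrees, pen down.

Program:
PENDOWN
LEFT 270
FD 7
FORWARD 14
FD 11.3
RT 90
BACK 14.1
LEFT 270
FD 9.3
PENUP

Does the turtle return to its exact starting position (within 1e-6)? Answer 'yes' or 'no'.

Executing turtle program step by step:
Start: pos=(9,3), heading=180, pen down
PD: pen down
LT 270: heading 180 -> 90
FD 7: (9,3) -> (9,10) [heading=90, draw]
FD 14: (9,10) -> (9,24) [heading=90, draw]
FD 11.3: (9,24) -> (9,35.3) [heading=90, draw]
RT 90: heading 90 -> 0
BK 14.1: (9,35.3) -> (-5.1,35.3) [heading=0, draw]
LT 270: heading 0 -> 270
FD 9.3: (-5.1,35.3) -> (-5.1,26) [heading=270, draw]
PU: pen up
Final: pos=(-5.1,26), heading=270, 5 segment(s) drawn

Start position: (9, 3)
Final position: (-5.1, 26)
Distance = 26.978; >= 1e-6 -> NOT closed

Answer: no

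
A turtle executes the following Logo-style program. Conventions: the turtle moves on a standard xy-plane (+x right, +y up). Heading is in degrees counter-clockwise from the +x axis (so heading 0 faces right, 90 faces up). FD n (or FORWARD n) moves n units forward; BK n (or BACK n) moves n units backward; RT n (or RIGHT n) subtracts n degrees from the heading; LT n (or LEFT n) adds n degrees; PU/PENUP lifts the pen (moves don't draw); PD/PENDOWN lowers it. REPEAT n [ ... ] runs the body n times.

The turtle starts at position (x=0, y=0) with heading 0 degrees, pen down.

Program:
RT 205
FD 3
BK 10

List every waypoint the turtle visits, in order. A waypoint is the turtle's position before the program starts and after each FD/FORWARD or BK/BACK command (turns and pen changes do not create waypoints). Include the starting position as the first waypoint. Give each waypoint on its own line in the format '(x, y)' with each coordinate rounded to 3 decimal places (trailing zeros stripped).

Answer: (0, 0)
(-2.719, 1.268)
(6.344, -2.958)

Derivation:
Executing turtle program step by step:
Start: pos=(0,0), heading=0, pen down
RT 205: heading 0 -> 155
FD 3: (0,0) -> (-2.719,1.268) [heading=155, draw]
BK 10: (-2.719,1.268) -> (6.344,-2.958) [heading=155, draw]
Final: pos=(6.344,-2.958), heading=155, 2 segment(s) drawn
Waypoints (3 total):
(0, 0)
(-2.719, 1.268)
(6.344, -2.958)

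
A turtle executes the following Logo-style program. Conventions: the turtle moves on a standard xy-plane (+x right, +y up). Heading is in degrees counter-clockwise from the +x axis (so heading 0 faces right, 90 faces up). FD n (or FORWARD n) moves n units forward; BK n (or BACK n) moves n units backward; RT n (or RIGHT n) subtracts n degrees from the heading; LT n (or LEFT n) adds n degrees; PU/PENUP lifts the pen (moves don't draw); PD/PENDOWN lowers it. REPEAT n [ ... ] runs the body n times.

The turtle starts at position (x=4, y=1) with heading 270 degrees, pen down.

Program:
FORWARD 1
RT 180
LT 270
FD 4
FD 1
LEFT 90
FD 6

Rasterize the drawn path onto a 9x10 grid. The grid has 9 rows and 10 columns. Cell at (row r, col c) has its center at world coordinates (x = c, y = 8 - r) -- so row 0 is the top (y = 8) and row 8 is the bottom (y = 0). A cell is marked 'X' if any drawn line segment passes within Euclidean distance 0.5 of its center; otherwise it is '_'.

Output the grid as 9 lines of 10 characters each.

Answer: __________
__________
_________X
_________X
_________X
_________X
_________X
____X____X
____XXXXXX

Derivation:
Segment 0: (4,1) -> (4,0)
Segment 1: (4,0) -> (8,-0)
Segment 2: (8,-0) -> (9,-0)
Segment 3: (9,-0) -> (9,6)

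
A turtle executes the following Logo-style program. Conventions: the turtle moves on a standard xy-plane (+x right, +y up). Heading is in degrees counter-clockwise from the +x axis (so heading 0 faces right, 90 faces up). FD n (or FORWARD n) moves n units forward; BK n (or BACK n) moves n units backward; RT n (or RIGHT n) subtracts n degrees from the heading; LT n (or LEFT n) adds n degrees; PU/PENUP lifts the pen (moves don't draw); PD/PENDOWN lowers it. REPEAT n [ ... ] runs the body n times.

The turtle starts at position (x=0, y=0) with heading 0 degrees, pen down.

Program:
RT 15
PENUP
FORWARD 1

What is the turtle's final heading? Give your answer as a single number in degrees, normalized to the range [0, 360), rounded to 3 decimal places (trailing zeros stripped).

Answer: 345

Derivation:
Executing turtle program step by step:
Start: pos=(0,0), heading=0, pen down
RT 15: heading 0 -> 345
PU: pen up
FD 1: (0,0) -> (0.966,-0.259) [heading=345, move]
Final: pos=(0.966,-0.259), heading=345, 0 segment(s) drawn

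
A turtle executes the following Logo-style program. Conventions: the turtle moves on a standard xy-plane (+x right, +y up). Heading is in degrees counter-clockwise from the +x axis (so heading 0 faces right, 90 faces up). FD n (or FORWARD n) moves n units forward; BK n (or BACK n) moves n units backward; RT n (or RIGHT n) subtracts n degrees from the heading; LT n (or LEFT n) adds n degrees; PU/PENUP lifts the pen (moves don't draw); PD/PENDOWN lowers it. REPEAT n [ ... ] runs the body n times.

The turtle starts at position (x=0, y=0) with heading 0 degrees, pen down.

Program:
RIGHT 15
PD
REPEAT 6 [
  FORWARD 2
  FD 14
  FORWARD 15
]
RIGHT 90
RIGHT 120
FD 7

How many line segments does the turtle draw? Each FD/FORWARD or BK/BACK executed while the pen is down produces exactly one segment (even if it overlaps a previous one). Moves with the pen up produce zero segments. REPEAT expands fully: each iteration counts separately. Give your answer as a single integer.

Executing turtle program step by step:
Start: pos=(0,0), heading=0, pen down
RT 15: heading 0 -> 345
PD: pen down
REPEAT 6 [
  -- iteration 1/6 --
  FD 2: (0,0) -> (1.932,-0.518) [heading=345, draw]
  FD 14: (1.932,-0.518) -> (15.455,-4.141) [heading=345, draw]
  FD 15: (15.455,-4.141) -> (29.944,-8.023) [heading=345, draw]
  -- iteration 2/6 --
  FD 2: (29.944,-8.023) -> (31.876,-8.541) [heading=345, draw]
  FD 14: (31.876,-8.541) -> (45.399,-12.164) [heading=345, draw]
  FD 15: (45.399,-12.164) -> (59.887,-16.047) [heading=345, draw]
  -- iteration 3/6 --
  FD 2: (59.887,-16.047) -> (61.819,-16.564) [heading=345, draw]
  FD 14: (61.819,-16.564) -> (75.342,-20.188) [heading=345, draw]
  FD 15: (75.342,-20.188) -> (89.831,-24.07) [heading=345, draw]
  -- iteration 4/6 --
  FD 2: (89.831,-24.07) -> (91.763,-24.588) [heading=345, draw]
  FD 14: (91.763,-24.588) -> (105.286,-28.211) [heading=345, draw]
  FD 15: (105.286,-28.211) -> (119.775,-32.094) [heading=345, draw]
  -- iteration 5/6 --
  FD 2: (119.775,-32.094) -> (121.707,-32.611) [heading=345, draw]
  FD 14: (121.707,-32.611) -> (135.23,-36.235) [heading=345, draw]
  FD 15: (135.23,-36.235) -> (149.719,-40.117) [heading=345, draw]
  -- iteration 6/6 --
  FD 2: (149.719,-40.117) -> (151.65,-40.635) [heading=345, draw]
  FD 14: (151.65,-40.635) -> (165.173,-44.258) [heading=345, draw]
  FD 15: (165.173,-44.258) -> (179.662,-48.14) [heading=345, draw]
]
RT 90: heading 345 -> 255
RT 120: heading 255 -> 135
FD 7: (179.662,-48.14) -> (174.712,-43.191) [heading=135, draw]
Final: pos=(174.712,-43.191), heading=135, 19 segment(s) drawn
Segments drawn: 19

Answer: 19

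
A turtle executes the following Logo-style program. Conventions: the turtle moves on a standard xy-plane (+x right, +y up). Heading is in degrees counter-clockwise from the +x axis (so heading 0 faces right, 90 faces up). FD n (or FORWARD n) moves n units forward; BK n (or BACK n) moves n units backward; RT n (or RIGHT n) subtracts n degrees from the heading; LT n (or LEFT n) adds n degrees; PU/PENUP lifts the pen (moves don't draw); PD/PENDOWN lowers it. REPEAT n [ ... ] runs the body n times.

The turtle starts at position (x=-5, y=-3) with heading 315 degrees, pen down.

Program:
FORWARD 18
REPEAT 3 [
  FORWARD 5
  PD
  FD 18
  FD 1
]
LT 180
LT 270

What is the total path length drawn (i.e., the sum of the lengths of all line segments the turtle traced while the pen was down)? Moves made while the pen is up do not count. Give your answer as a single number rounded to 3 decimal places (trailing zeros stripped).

Executing turtle program step by step:
Start: pos=(-5,-3), heading=315, pen down
FD 18: (-5,-3) -> (7.728,-15.728) [heading=315, draw]
REPEAT 3 [
  -- iteration 1/3 --
  FD 5: (7.728,-15.728) -> (11.263,-19.263) [heading=315, draw]
  PD: pen down
  FD 18: (11.263,-19.263) -> (23.991,-31.991) [heading=315, draw]
  FD 1: (23.991,-31.991) -> (24.698,-32.698) [heading=315, draw]
  -- iteration 2/3 --
  FD 5: (24.698,-32.698) -> (28.234,-36.234) [heading=315, draw]
  PD: pen down
  FD 18: (28.234,-36.234) -> (40.962,-48.962) [heading=315, draw]
  FD 1: (40.962,-48.962) -> (41.669,-49.669) [heading=315, draw]
  -- iteration 3/3 --
  FD 5: (41.669,-49.669) -> (45.205,-53.205) [heading=315, draw]
  PD: pen down
  FD 18: (45.205,-53.205) -> (57.933,-65.933) [heading=315, draw]
  FD 1: (57.933,-65.933) -> (58.64,-66.64) [heading=315, draw]
]
LT 180: heading 315 -> 135
LT 270: heading 135 -> 45
Final: pos=(58.64,-66.64), heading=45, 10 segment(s) drawn

Segment lengths:
  seg 1: (-5,-3) -> (7.728,-15.728), length = 18
  seg 2: (7.728,-15.728) -> (11.263,-19.263), length = 5
  seg 3: (11.263,-19.263) -> (23.991,-31.991), length = 18
  seg 4: (23.991,-31.991) -> (24.698,-32.698), length = 1
  seg 5: (24.698,-32.698) -> (28.234,-36.234), length = 5
  seg 6: (28.234,-36.234) -> (40.962,-48.962), length = 18
  seg 7: (40.962,-48.962) -> (41.669,-49.669), length = 1
  seg 8: (41.669,-49.669) -> (45.205,-53.205), length = 5
  seg 9: (45.205,-53.205) -> (57.933,-65.933), length = 18
  seg 10: (57.933,-65.933) -> (58.64,-66.64), length = 1
Total = 90

Answer: 90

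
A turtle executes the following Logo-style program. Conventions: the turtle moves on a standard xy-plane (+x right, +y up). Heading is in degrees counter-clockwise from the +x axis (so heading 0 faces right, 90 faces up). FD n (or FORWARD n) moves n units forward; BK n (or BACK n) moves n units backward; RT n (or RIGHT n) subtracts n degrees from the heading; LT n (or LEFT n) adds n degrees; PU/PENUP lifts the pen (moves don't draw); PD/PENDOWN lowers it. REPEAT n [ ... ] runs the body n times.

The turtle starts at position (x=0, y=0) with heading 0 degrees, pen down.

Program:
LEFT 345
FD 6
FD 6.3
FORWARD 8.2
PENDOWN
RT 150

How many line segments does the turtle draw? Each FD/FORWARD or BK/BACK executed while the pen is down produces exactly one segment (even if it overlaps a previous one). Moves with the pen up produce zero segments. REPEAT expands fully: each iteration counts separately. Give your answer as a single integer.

Executing turtle program step by step:
Start: pos=(0,0), heading=0, pen down
LT 345: heading 0 -> 345
FD 6: (0,0) -> (5.796,-1.553) [heading=345, draw]
FD 6.3: (5.796,-1.553) -> (11.881,-3.183) [heading=345, draw]
FD 8.2: (11.881,-3.183) -> (19.801,-5.306) [heading=345, draw]
PD: pen down
RT 150: heading 345 -> 195
Final: pos=(19.801,-5.306), heading=195, 3 segment(s) drawn
Segments drawn: 3

Answer: 3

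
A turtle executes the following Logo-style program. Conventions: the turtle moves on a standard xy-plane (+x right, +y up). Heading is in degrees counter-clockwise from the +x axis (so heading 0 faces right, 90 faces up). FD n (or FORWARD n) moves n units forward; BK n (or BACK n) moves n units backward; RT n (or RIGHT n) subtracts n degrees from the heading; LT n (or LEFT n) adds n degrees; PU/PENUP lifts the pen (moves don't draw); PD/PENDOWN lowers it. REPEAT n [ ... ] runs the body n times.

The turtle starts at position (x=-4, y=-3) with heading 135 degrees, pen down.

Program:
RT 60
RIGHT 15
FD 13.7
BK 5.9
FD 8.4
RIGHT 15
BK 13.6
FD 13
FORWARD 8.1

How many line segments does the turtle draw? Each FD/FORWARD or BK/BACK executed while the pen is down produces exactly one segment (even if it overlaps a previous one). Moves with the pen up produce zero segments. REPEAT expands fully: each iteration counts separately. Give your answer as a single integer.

Executing turtle program step by step:
Start: pos=(-4,-3), heading=135, pen down
RT 60: heading 135 -> 75
RT 15: heading 75 -> 60
FD 13.7: (-4,-3) -> (2.85,8.865) [heading=60, draw]
BK 5.9: (2.85,8.865) -> (-0.1,3.755) [heading=60, draw]
FD 8.4: (-0.1,3.755) -> (4.1,11.03) [heading=60, draw]
RT 15: heading 60 -> 45
BK 13.6: (4.1,11.03) -> (-5.517,1.413) [heading=45, draw]
FD 13: (-5.517,1.413) -> (3.676,10.605) [heading=45, draw]
FD 8.1: (3.676,10.605) -> (9.403,16.333) [heading=45, draw]
Final: pos=(9.403,16.333), heading=45, 6 segment(s) drawn
Segments drawn: 6

Answer: 6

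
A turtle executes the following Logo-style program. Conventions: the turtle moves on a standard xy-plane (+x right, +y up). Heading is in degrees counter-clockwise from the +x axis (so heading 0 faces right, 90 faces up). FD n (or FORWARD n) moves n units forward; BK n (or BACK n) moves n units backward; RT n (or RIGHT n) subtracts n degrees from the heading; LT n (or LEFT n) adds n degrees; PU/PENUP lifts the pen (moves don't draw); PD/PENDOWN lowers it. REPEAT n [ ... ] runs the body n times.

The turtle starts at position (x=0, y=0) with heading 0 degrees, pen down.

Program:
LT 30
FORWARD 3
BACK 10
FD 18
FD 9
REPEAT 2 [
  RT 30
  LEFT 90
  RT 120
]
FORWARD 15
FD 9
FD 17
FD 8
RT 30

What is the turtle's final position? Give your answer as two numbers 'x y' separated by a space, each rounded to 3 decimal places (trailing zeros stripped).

Executing turtle program step by step:
Start: pos=(0,0), heading=0, pen down
LT 30: heading 0 -> 30
FD 3: (0,0) -> (2.598,1.5) [heading=30, draw]
BK 10: (2.598,1.5) -> (-6.062,-3.5) [heading=30, draw]
FD 18: (-6.062,-3.5) -> (9.526,5.5) [heading=30, draw]
FD 9: (9.526,5.5) -> (17.321,10) [heading=30, draw]
REPEAT 2 [
  -- iteration 1/2 --
  RT 30: heading 30 -> 0
  LT 90: heading 0 -> 90
  RT 120: heading 90 -> 330
  -- iteration 2/2 --
  RT 30: heading 330 -> 300
  LT 90: heading 300 -> 30
  RT 120: heading 30 -> 270
]
FD 15: (17.321,10) -> (17.321,-5) [heading=270, draw]
FD 9: (17.321,-5) -> (17.321,-14) [heading=270, draw]
FD 17: (17.321,-14) -> (17.321,-31) [heading=270, draw]
FD 8: (17.321,-31) -> (17.321,-39) [heading=270, draw]
RT 30: heading 270 -> 240
Final: pos=(17.321,-39), heading=240, 8 segment(s) drawn

Answer: 17.321 -39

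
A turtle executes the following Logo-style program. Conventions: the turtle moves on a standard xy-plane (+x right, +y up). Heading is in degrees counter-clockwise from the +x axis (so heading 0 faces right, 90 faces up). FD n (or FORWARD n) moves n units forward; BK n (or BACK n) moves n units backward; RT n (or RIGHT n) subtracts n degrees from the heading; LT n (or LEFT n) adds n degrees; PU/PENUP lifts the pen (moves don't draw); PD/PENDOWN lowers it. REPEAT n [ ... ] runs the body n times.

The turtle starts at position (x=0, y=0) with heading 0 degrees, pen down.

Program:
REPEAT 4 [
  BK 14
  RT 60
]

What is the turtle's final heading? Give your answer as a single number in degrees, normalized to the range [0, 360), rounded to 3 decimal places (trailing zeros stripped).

Answer: 120

Derivation:
Executing turtle program step by step:
Start: pos=(0,0), heading=0, pen down
REPEAT 4 [
  -- iteration 1/4 --
  BK 14: (0,0) -> (-14,0) [heading=0, draw]
  RT 60: heading 0 -> 300
  -- iteration 2/4 --
  BK 14: (-14,0) -> (-21,12.124) [heading=300, draw]
  RT 60: heading 300 -> 240
  -- iteration 3/4 --
  BK 14: (-21,12.124) -> (-14,24.249) [heading=240, draw]
  RT 60: heading 240 -> 180
  -- iteration 4/4 --
  BK 14: (-14,24.249) -> (0,24.249) [heading=180, draw]
  RT 60: heading 180 -> 120
]
Final: pos=(0,24.249), heading=120, 4 segment(s) drawn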